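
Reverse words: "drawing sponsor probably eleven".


Original: "drawing sponsor probably eleven"
Words (1..n): drawing | sponsor | probably | eleven
Reversed (n..1): eleven | probably | sponsor | drawing
Result = "eleven probably sponsor drawing"


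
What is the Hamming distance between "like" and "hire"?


Comparing character by character (same length = 4):
  Pos 0: 'l' vs 'h' !=
  Pos 1: 'i' vs 'i' =
  Pos 2: 'k' vs 'r' !=
  Pos 3: 'e' vs 'e' =
Hamming distance = 2


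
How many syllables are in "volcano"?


Word: "volcano"
Syllable breakdown: vol-ca-no
Counting: 3 parts
= 3 syllables


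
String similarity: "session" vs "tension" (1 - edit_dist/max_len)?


Word 1: "session" (length 7)
Word 2: "tension" (length 7)
One optimal edit sequence:
  1. substitute 's' -> 't'  (+1)
  2. keep 'e'
  3. substitute 's' -> 'n'  (+1)
  4. keep 's'
  5. keep 'i'
  6. keep 'o'
  7. keep 'n'
Edit distance = 2
Max length = max(7, 7) = 7
Similarity = 1 - 2/7
= 0.7143


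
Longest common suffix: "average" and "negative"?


Word 1: "average"
Word 2: "negative"
Comparing from end:
  Pos -1: 'e' == 'e'
  Pos -2: 'g' != 'v' (stop)
LCS = "e" (length 1)


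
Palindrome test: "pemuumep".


Word: "pemuumep"
Reversed: "pemuumep"
Forward == Backward? pemuumep == pemuumep
Palindrome = Yes


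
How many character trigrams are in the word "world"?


Word: "world" (length 5)
Number of 3-grams = length - 3 + 1 = 5 - 3 + 1
= 3


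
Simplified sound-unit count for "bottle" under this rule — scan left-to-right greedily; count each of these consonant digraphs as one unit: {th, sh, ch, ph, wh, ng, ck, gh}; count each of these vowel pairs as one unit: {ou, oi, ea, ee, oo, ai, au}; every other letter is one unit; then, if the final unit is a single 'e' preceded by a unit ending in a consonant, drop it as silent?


Word: "bottle" (6 letters)
Left-to-right scan:
  [1] 'b' (letter)
  [2] 'o' (letter)
  [3] 't' (letter)
  [4] 't' (letter)
  [5] 'l' (letter)
  [6] 'e' (letter)
Units from scan: 6
Final unit is 'e' after a consonant -> drop as silent (-1)
Sound units = 5 units


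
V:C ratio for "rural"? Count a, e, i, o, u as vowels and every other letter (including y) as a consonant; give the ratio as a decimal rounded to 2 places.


Word: "rural"
Vowels (a,e,i,o,u): 2
Consonants: 3
Ratio = 2/3
= 0.67


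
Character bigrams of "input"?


Word: "input" (length 5)
Number of bigrams = 5 - 2 + 1 = 4
  Position 0: "in"
  Position 1: "np"
  Position 2: "pu"
  Position 3: "ut"
Bigrams = "in", "np", "pu", "ut"


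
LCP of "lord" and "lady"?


Word 1: "lord"
Word 2: "lady"
Comparing from start:
  Pos 0: 'l' == 'l'
  Pos 1: 'o' != 'a' (stop)
LCP = "l" (length 1)


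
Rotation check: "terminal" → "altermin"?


Word: "terminal", Candidate: "altermin"
Method: check if candidate is substring of word+word
"terminalterminal" contains "altermin"? Yes
Is rotation = Yes


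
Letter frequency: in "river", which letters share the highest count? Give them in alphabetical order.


Word: "river"
Letter counts:
  'e': 1
  'i': 1
  'r': 2
  'v': 1
Maximum count = 2
Most frequent = 'r' (2 times each)


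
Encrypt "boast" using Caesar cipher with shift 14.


Word: "boast"
Shift: 14
Each letter → (letter + shift) mod 26:
  'b' (1) + 14 = 15 → 'p'
  'o' (14) + 14 = 2 → 'c'
  'a' (0) + 14 = 14 → 'o'
  's' (18) + 14 = 6 → 'g'
  't' (19) + 14 = 7 → 'h'
Result = "pcogh"


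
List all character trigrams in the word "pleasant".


Word: "pleasant" (length 8)
Number of trigrams = 8 - 3 + 1 = 6
  Position 0: "ple"
  Position 1: "lea"
  Position 2: "eas"
  Position 3: "asa"
  Position 4: "san"
  Position 5: "ant"
Trigrams = "ple", "lea", "eas", "asa", "san", "ant"


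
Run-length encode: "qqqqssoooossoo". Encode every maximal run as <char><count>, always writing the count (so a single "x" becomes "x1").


String: "qqqqssoooossoo"
Scanning for consecutive runs:
  'q' x 4
  's' x 2
  'o' x 4
  's' x 2
  'o' x 2
RLE = "q4s2o4s2o2"


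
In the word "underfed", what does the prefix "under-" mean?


Prefix: under-
As in: underfed -> under- + fed
Meaning = insufficient


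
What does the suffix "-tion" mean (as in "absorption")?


Suffix: -tion
As in: absorption -> absorb + -tion, with a spelling change
Meaning = act or process


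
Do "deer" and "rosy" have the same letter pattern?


Pattern of "deer": [0, 1, 1, 2]
Pattern of "rosy": [0, 1, 2, 3]
Patterns do not match
Same pattern = No


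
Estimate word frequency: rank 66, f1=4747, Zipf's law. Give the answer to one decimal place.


Zipf's law: f(r) = f(1) / r
f(1) = 4747
f(66) = 4747 / 66
= 71.9 occurrences


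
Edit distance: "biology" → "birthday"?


Word 1: "biology" (length 7)
Word 2: "birthday" (length 8)
One optimal edit sequence (insert/delete/substitute each cost 1):
  1. keep 'b'
  2. keep 'i'
  3. insert 'r'  (+1)
  4. substitute 'o' -> 't'  (+1)
  5. substitute 'l' -> 'h'  (+1)
  6. substitute 'o' -> 'd'  (+1)
  7. substitute 'g' -> 'a'  (+1)
  8. keep 'y'
Total edit operations: 5
Edit distance = 5


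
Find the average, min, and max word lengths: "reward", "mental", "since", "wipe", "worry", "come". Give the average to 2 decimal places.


Lengths: "reward"=6, "mental"=6, "since"=5, "wipe"=4, "worry"=5, "come"=4
Sum = 30, Count = 6
Average = 30/6 = 5.00
= avg=5.00, min=4, max=6


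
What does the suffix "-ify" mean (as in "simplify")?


Suffix: -ify
As in: simplify -> simple + -ify, with a spelling change
Meaning = to make


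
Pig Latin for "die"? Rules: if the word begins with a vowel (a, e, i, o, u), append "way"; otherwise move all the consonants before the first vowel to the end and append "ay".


Word: "die"
Starts with consonant(s) → move to end, add 'ay'
Consonant cluster: "d"
Pig Latin = "ieday"


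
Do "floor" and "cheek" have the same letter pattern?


Pattern of "floor": [0, 1, 2, 2, 3]
Pattern of "cheek": [0, 1, 2, 2, 3]
Patterns match
Same pattern = Yes


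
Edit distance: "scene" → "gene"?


Word 1: "scene" (length 5)
Word 2: "gene" (length 4)
One optimal edit sequence (insert/delete/substitute each cost 1):
  1. delete 's'  (+1)
  2. substitute 'c' -> 'g'  (+1)
  3. keep 'e'
  4. keep 'n'
  5. keep 'e'
Total edit operations: 2
Edit distance = 2


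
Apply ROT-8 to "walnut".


Word: "walnut"
Shift: 8
Each letter → (letter + shift) mod 26:
  'w' (22) + 8 = 4 → 'e'
  'a' (0) + 8 = 8 → 'i'
  'l' (11) + 8 = 19 → 't'
  'n' (13) + 8 = 21 → 'v'
  'u' (20) + 8 = 2 → 'c'
  't' (19) + 8 = 1 → 'b'
Result = "eitvcb"


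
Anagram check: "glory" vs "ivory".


Word 1: "glory" → sorted: glory
Word 2: "ivory" → sorted: iorvy
Same letters? glory != iorvy
Anagram = No


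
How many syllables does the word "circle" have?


Word: "circle"
Syllable breakdown: cir · cle
Counting: 2 parts
= 2 syllables


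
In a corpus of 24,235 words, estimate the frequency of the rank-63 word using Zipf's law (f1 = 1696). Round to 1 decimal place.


Zipf's law: f(r) = f(1) / r
f(1) = 1696
f(63) = 1696 / 63
= 26.9 occurrences


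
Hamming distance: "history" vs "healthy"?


Comparing character by character (same length = 7):
  Pos 0: 'h' vs 'h' =
  Pos 1: 'i' vs 'e' !=
  Pos 2: 's' vs 'a' !=
  Pos 3: 't' vs 'l' !=
  Pos 4: 'o' vs 't' !=
  Pos 5: 'r' vs 'h' !=
  Pos 6: 'y' vs 'y' =
Hamming distance = 5


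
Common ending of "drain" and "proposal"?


Word 1: "drain"
Word 2: "proposal"
Comparing from end:
  Pos -1: 'n' != 'l' (stop)
LCS = "" (length 0)


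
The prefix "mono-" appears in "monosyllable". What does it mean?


Prefix: mono-
As in: monosyllable -> mono- + syllable
Meaning = one


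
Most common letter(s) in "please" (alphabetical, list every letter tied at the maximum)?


Word: "please"
Letter counts:
  'a': 1
  'e': 2
  'l': 1
  'p': 1
  's': 1
Maximum count = 2
Most frequent = 'e' (2 times each)


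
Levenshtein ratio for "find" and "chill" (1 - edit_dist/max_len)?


Word 1: "find" (length 4)
Word 2: "chill" (length 5)
One optimal edit sequence:
  1. insert 'c'  (+1)
  2. substitute 'f' -> 'h'  (+1)
  3. keep 'i'
  4. substitute 'n' -> 'l'  (+1)
  5. substitute 'd' -> 'l'  (+1)
Edit distance = 4
Max length = max(4, 5) = 5
Similarity = 1 - 4/5
= 0.2000


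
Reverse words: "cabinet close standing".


Original: "cabinet close standing"
Words (1..n): cabinet | close | standing
Reversed (n..1): standing | close | cabinet
Result = "standing close cabinet"


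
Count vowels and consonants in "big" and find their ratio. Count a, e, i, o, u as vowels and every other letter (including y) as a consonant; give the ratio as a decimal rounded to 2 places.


Word: "big"
Vowels (a,e,i,o,u): 1
Consonants: 2
Ratio = 1/2
= 0.50


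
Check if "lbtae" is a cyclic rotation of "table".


Word: "table", Candidate: "lbtae"
Method: check if candidate is substring of word+word
"tabletable" contains "lbtae"? No
Is rotation = No


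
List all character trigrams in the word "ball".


Word: "ball" (length 4)
Number of trigrams = 4 - 3 + 1 = 2
  Position 0: "bal"
  Position 1: "all"
Trigrams = "bal", "all"


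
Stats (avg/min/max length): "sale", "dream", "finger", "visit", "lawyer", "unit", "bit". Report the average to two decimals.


Lengths: "sale"=4, "dream"=5, "finger"=6, "visit"=5, "lawyer"=6, "unit"=4, "bit"=3
Sum = 33, Count = 7
Average = 33/7 = 4.71
= avg=4.71, min=3, max=6


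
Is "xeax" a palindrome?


Word: "xeax"
Reversed: "xaex"
Forward == Backward? xeax != xaex
Palindrome = No


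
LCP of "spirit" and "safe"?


Word 1: "spirit"
Word 2: "safe"
Comparing from start:
  Pos 0: 's' == 's'
  Pos 1: 'p' != 'a' (stop)
LCP = "s" (length 1)


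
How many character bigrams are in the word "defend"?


Word: "defend" (length 6)
Number of 2-grams = length - 2 + 1 = 6 - 2 + 1
= 5


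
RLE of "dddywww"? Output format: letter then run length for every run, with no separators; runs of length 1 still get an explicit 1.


String: "dddywww"
Scanning for consecutive runs:
  'd' x 3
  'y' x 1
  'w' x 3
RLE = "d3y1w3"


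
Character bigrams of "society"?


Word: "society" (length 7)
Number of bigrams = 7 - 2 + 1 = 6
  Position 0: "so"
  Position 1: "oc"
  Position 2: "ci"
  Position 3: "ie"
  Position 4: "et"
  Position 5: "ty"
Bigrams = "so", "oc", "ci", "ie", "et", "ty"


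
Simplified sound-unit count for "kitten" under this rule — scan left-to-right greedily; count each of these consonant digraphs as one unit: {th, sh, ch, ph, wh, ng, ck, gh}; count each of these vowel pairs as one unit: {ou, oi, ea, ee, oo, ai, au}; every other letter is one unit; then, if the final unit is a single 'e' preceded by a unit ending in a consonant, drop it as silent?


Word: "kitten" (6 letters)
Left-to-right scan:
  [1] 'k' (letter)
  [2] 'i' (letter)
  [3] 't' (letter)
  [4] 't' (letter)
  [5] 'e' (letter)
  [6] 'n' (letter)
Units from scan: 6
Sound units = 6 units


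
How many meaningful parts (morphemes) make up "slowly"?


Word: "slowly"
Morphemes: slow / -ly
Each morpheme carries meaning
= 2 morphemes


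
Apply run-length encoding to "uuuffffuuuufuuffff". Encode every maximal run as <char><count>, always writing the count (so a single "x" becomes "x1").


String: "uuuffffuuuufuuffff"
Scanning for consecutive runs:
  'u' x 3
  'f' x 4
  'u' x 4
  'f' x 1
  'u' x 2
  'f' x 4
RLE = "u3f4u4f1u2f4"


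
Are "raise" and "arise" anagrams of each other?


Word 1: "raise" → sorted: aeirs
Word 2: "arise" → sorted: aeirs
Same letters? aeirs == aeirs
Anagram = Yes


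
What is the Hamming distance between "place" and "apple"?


Comparing character by character (same length = 5):
  Pos 0: 'p' vs 'a' !=
  Pos 1: 'l' vs 'p' !=
  Pos 2: 'a' vs 'p' !=
  Pos 3: 'c' vs 'l' !=
  Pos 4: 'e' vs 'e' =
Hamming distance = 4


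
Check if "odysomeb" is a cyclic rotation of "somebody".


Word: "somebody", Candidate: "odysomeb"
Method: check if candidate is substring of word+word
"somebodysomebody" contains "odysomeb"? Yes
Is rotation = Yes


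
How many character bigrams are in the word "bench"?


Word: "bench" (length 5)
Number of 2-grams = length - 2 + 1 = 5 - 2 + 1
= 4


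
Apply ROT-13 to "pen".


Word: "pen"
Shift: 13
Each letter → (letter + shift) mod 26:
  'p' (15) + 13 = 2 → 'c'
  'e' (4) + 13 = 17 → 'r'
  'n' (13) + 13 = 0 → 'a'
Result = "cra"


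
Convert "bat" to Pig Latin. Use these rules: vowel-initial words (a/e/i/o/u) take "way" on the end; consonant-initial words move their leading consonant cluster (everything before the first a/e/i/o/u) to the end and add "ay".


Word: "bat"
Starts with consonant(s) → move to end, add 'ay'
Consonant cluster: "b"
Pig Latin = "atbay"


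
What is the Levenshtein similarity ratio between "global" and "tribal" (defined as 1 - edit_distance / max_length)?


Word 1: "global" (length 6)
Word 2: "tribal" (length 6)
One optimal edit sequence:
  1. substitute 'g' -> 't'  (+1)
  2. substitute 'l' -> 'r'  (+1)
  3. substitute 'o' -> 'i'  (+1)
  4. keep 'b'
  5. keep 'a'
  6. keep 'l'
Edit distance = 3
Max length = max(6, 6) = 6
Similarity = 1 - 3/6
= 0.5000


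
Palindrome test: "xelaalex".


Word: "xelaalex"
Reversed: "xelaalex"
Forward == Backward? xelaalex == xelaalex
Palindrome = Yes


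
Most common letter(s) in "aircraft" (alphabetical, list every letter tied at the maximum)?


Word: "aircraft"
Letter counts:
  'a': 2
  'c': 1
  'f': 1
  'i': 1
  'r': 2
  't': 1
Maximum count = 2
Most frequent = 'a', 'r' (2 times each)


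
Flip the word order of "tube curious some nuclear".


Original: "tube curious some nuclear"
Words (1..n): tube | curious | some | nuclear
Reversed (n..1): nuclear | some | curious | tube
Result = "nuclear some curious tube"


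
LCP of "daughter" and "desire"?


Word 1: "daughter"
Word 2: "desire"
Comparing from start:
  Pos 0: 'd' == 'd'
  Pos 1: 'a' != 'e' (stop)
LCP = "d" (length 1)


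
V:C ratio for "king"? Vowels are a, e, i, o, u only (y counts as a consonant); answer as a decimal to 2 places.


Word: "king"
Vowels (a,e,i,o,u): 1
Consonants: 3
Ratio = 1/3
= 0.33


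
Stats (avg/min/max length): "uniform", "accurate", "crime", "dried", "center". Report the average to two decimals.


Lengths: "uniform"=7, "accurate"=8, "crime"=5, "dried"=5, "center"=6
Sum = 31, Count = 5
Average = 31/5 = 6.20
= avg=6.20, min=5, max=8


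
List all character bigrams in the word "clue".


Word: "clue" (length 4)
Number of bigrams = 4 - 2 + 1 = 3
  Position 0: "cl"
  Position 1: "lu"
  Position 2: "ue"
Bigrams = "cl", "lu", "ue"


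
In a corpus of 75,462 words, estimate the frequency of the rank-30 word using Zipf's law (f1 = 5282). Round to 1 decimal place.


Zipf's law: f(r) = f(1) / r
f(1) = 5282
f(30) = 5282 / 30
= 176.1 occurrences


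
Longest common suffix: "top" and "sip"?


Word 1: "top"
Word 2: "sip"
Comparing from end:
  Pos -1: 'p' == 'p'
  Pos -2: 'o' != 'i' (stop)
LCS = "p" (length 1)


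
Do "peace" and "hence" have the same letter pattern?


Pattern of "peace": [0, 1, 2, 3, 1]
Pattern of "hence": [0, 1, 2, 3, 1]
Patterns match
Same pattern = Yes


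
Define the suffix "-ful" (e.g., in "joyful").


Suffix: -ful
Example: joyful = joy + -ful
Meaning = full of


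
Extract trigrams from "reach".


Word: "reach" (length 5)
Number of trigrams = 5 - 3 + 1 = 3
  Position 0: "rea"
  Position 1: "eac"
  Position 2: "ach"
Trigrams = "rea", "eac", "ach"


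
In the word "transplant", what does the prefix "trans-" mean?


Prefix: trans-
Example: transplant = trans- + plant
Meaning = across


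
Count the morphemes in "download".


Word: "download"
Morphemes: down- + load
Each morpheme carries meaning
= 2 morphemes


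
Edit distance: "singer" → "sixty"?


Word 1: "singer" (length 6)
Word 2: "sixty" (length 5)
One optimal edit sequence (insert/delete/substitute each cost 1):
  1. keep 's'
  2. keep 'i'
  3. delete 'n'  (+1)
  4. substitute 'g' -> 'x'  (+1)
  5. substitute 'e' -> 't'  (+1)
  6. substitute 'r' -> 'y'  (+1)
Total edit operations: 4
Edit distance = 4


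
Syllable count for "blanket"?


Word: "blanket"
Syllable breakdown: blan · ket
Counting: 2 parts
= 2 syllables


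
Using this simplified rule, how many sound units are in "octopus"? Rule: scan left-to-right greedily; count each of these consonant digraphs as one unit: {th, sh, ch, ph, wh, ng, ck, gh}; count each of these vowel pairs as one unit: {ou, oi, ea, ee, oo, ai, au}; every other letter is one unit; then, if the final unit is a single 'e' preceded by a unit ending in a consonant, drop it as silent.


Word: "octopus" (7 letters)
Left-to-right scan:
  (1) 'o' (letter)
  (2) 'c' (letter)
  (3) 't' (letter)
  (4) 'o' (letter)
  (5) 'p' (letter)
  (6) 'u' (letter)
  (7) 's' (letter)
Units from scan: 7
Sound units = 7 units


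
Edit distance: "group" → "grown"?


Word 1: "group" (length 5)
Word 2: "grown" (length 5)
One optimal edit sequence (insert/delete/substitute each cost 1):
  1. keep 'g'
  2. keep 'r'
  3. keep 'o'
  4. substitute 'u' -> 'w'  (+1)
  5. substitute 'p' -> 'n'  (+1)
Total edit operations: 2
Edit distance = 2


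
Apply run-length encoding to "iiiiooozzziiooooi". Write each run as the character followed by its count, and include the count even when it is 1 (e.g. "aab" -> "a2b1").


String: "iiiiooozzziiooooi"
Scanning for consecutive runs:
  'i' x 4
  'o' x 3
  'z' x 3
  'i' x 2
  'o' x 4
  'i' x 1
RLE = "i4o3z3i2o4i1"


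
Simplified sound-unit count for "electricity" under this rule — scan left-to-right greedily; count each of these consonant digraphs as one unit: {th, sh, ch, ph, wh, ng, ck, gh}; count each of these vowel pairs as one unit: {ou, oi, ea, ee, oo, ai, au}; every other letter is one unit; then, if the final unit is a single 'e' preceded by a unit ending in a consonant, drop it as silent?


Word: "electricity" (11 letters)
Left-to-right scan:
  (1) 'e' (letter)
  (2) 'l' (letter)
  (3) 'e' (letter)
  (4) 'c' (letter)
  (5) 't' (letter)
  (6) 'r' (letter)
  (7) 'i' (letter)
  (8) 'c' (letter)
  (9) 'i' (letter)
  (10) 't' (letter)
  (11) 'y' (letter)
Units from scan: 11
Sound units = 11 units


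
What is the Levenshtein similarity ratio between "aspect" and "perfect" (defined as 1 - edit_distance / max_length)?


Word 1: "aspect" (length 6)
Word 2: "perfect" (length 7)
One optimal edit sequence:
  1. insert 'p'  (+1)
  2. substitute 'a' -> 'e'  (+1)
  3. substitute 's' -> 'r'  (+1)
  4. substitute 'p' -> 'f'  (+1)
  5. keep 'e'
  6. keep 'c'
  7. keep 't'
Edit distance = 4
Max length = max(6, 7) = 7
Similarity = 1 - 4/7
= 0.4286


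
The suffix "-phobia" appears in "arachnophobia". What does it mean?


Suffix: -phobia
Example: arachnophobia = arachno- + -phobia
Meaning = fear of


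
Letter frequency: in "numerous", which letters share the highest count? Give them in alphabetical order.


Word: "numerous"
Letter counts:
  'e': 1
  'm': 1
  'n': 1
  'o': 1
  'r': 1
  's': 1
  'u': 2
Maximum count = 2
Most frequent = 'u' (2 times each)


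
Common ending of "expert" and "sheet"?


Word 1: "expert"
Word 2: "sheet"
Comparing from end:
  Pos -1: 't' == 't'
  Pos -2: 'r' != 'e' (stop)
LCS = "t" (length 1)


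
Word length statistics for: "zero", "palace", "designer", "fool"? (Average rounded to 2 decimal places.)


Lengths: "zero"=4, "palace"=6, "designer"=8, "fool"=4
Sum = 22, Count = 4
Average = 22/4 = 5.50
= avg=5.50, min=4, max=8


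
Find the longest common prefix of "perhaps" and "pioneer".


Word 1: "perhaps"
Word 2: "pioneer"
Comparing from start:
  Pos 0: 'p' == 'p'
  Pos 1: 'e' != 'i' (stop)
LCP = "p" (length 1)


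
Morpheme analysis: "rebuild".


Word: "rebuild"
Morphemes: re- + build
Each morpheme carries meaning
= 2 morphemes


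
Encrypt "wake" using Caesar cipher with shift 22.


Word: "wake"
Shift: 22
Each letter → (letter + shift) mod 26:
  'w' (22) + 22 = 18 → 's'
  'a' (0) + 22 = 22 → 'w'
  'k' (10) + 22 = 6 → 'g'
  'e' (4) + 22 = 0 → 'a'
Result = "swga"


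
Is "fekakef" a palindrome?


Word: "fekakef"
Reversed: "fekakef"
Forward == Backward? fekakef == fekakef
Palindrome = Yes


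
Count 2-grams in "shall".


Word: "shall" (length 5)
Number of 2-grams = length - 2 + 1 = 5 - 2 + 1
= 4


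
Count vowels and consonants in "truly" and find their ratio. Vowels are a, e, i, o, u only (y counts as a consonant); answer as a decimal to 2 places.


Word: "truly"
Vowels (a,e,i,o,u): 1
Consonants: 4
Ratio = 1/4
= 0.25


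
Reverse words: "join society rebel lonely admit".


Original: "join society rebel lonely admit"
Words (1..n): join | society | rebel | lonely | admit
Reversed (n..1): admit | lonely | rebel | society | join
Result = "admit lonely rebel society join"


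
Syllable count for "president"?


Word: "president"
Syllable breakdown: pres · i · dent
Counting: 3 parts
= 3 syllables


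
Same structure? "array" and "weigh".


Pattern of "array": [0, 1, 1, 0, 2]
Pattern of "weigh": [0, 1, 2, 3, 4]
Patterns do not match
Same pattern = No


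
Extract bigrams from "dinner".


Word: "dinner" (length 6)
Number of bigrams = 6 - 2 + 1 = 5
  Position 0: "di"
  Position 1: "in"
  Position 2: "nn"
  Position 3: "ne"
  Position 4: "er"
Bigrams = "di", "in", "nn", "ne", "er"


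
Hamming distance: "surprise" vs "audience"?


Comparing character by character (same length = 8):
  Pos 0: 's' vs 'a' !=
  Pos 1: 'u' vs 'u' =
  Pos 2: 'r' vs 'd' !=
  Pos 3: 'p' vs 'i' !=
  Pos 4: 'r' vs 'e' !=
  Pos 5: 'i' vs 'n' !=
  Pos 6: 's' vs 'c' !=
  Pos 7: 'e' vs 'e' =
Hamming distance = 6


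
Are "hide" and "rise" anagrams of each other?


Word 1: "hide" → sorted: dehi
Word 2: "rise" → sorted: eirs
Same letters? dehi != eirs
Anagram = No


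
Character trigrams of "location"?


Word: "location" (length 8)
Number of trigrams = 8 - 3 + 1 = 6
  Position 0: "loc"
  Position 1: "oca"
  Position 2: "cat"
  Position 3: "ati"
  Position 4: "tio"
  Position 5: "ion"
Trigrams = "loc", "oca", "cat", "ati", "tio", "ion"


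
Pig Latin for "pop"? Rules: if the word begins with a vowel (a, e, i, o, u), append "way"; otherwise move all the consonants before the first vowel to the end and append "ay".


Word: "pop"
Starts with consonant(s) → move to end, add 'ay'
Consonant cluster: "p"
Pig Latin = "oppay"


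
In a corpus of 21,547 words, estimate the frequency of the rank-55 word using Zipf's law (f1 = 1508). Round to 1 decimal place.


Zipf's law: f(r) = f(1) / r
f(1) = 1508
f(55) = 1508 / 55
= 27.4 occurrences


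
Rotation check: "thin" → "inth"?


Word: "thin", Candidate: "inth"
Method: check if candidate is substring of word+word
"thinthin" contains "inth"? Yes
Is rotation = Yes


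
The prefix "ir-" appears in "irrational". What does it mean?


Prefix: ir-
Example: irrational (ir- + rational)
Meaning = not


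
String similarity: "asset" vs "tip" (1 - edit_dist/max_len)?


Word 1: "asset" (length 5)
Word 2: "tip" (length 3)
One optimal edit sequence:
  1. delete 'a'  (+1)
  2. delete 's'  (+1)
  3. substitute 's' -> 't'  (+1)
  4. substitute 'e' -> 'i'  (+1)
  5. substitute 't' -> 'p'  (+1)
Edit distance = 5
Max length = max(5, 3) = 5
Similarity = 1 - 5/5
= 0.0000


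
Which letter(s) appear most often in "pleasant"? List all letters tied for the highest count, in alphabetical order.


Word: "pleasant"
Letter counts:
  'a': 2
  'e': 1
  'l': 1
  'n': 1
  'p': 1
  's': 1
  't': 1
Maximum count = 2
Most frequent = 'a' (2 times each)


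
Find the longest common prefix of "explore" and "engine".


Word 1: "explore"
Word 2: "engine"
Comparing from start:
  Pos 0: 'e' == 'e'
  Pos 1: 'x' != 'n' (stop)
LCP = "e" (length 1)


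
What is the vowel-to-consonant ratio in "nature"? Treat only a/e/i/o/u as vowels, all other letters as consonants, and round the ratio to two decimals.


Word: "nature"
Vowels (a,e,i,o,u): 3
Consonants: 3
Ratio = 3/3
= 1.00


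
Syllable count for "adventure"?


Word: "adventure"
Syllable breakdown: ad · ven · ture
Counting: 3 parts
= 3 syllables


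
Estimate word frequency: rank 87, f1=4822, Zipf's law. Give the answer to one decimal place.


Zipf's law: f(r) = f(1) / r
f(1) = 4822
f(87) = 4822 / 87
= 55.4 occurrences


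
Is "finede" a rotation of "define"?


Word: "define", Candidate: "finede"
Method: check if candidate is substring of word+word
"definedefine" contains "finede"? Yes
Is rotation = Yes


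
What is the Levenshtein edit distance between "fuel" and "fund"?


Word 1: "fuel" (length 4)
Word 2: "fund" (length 4)
One optimal edit sequence (insert/delete/substitute each cost 1):
  1. keep 'f'
  2. keep 'u'
  3. substitute 'e' -> 'n'  (+1)
  4. substitute 'l' -> 'd'  (+1)
Total edit operations: 2
Edit distance = 2


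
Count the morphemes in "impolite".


Word: "impolite"
Morphemes: im- / polite
Each morpheme carries meaning
= 2 morphemes


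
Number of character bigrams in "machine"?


Word: "machine" (length 7)
Number of 2-grams = length - 2 + 1 = 7 - 2 + 1
= 6


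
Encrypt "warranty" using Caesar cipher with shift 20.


Word: "warranty"
Shift: 20
Each letter → (letter + shift) mod 26:
  'w' (22) + 20 = 16 → 'q'
  'a' (0) + 20 = 20 → 'u'
  'r' (17) + 20 = 11 → 'l'
  'r' (17) + 20 = 11 → 'l'
  'a' (0) + 20 = 20 → 'u'
  'n' (13) + 20 = 7 → 'h'
  't' (19) + 20 = 13 → 'n'
  'y' (24) + 20 = 18 → 's'
Result = "qulluhns"


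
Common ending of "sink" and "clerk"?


Word 1: "sink"
Word 2: "clerk"
Comparing from end:
  Pos -1: 'k' == 'k'
  Pos -2: 'n' != 'r' (stop)
LCS = "k" (length 1)


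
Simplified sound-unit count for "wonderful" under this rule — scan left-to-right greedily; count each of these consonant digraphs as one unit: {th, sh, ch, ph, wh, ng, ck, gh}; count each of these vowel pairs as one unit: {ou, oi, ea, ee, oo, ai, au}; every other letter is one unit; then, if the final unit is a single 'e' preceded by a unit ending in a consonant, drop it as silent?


Word: "wonderful" (9 letters)
Left-to-right scan:
  (1) 'w' (letter)
  (2) 'o' (letter)
  (3) 'n' (letter)
  (4) 'd' (letter)
  (5) 'e' (letter)
  (6) 'r' (letter)
  (7) 'f' (letter)
  (8) 'u' (letter)
  (9) 'l' (letter)
Units from scan: 9
Sound units = 9 units


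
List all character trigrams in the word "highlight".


Word: "highlight" (length 9)
Number of trigrams = 9 - 3 + 1 = 7
  Position 0: "hig"
  Position 1: "igh"
  Position 2: "ghl"
  Position 3: "hli"
  Position 4: "lig"
  Position 5: "igh"
  Position 6: "ght"
Trigrams = "hig", "igh", "ghl", "hli", "lig", "igh", "ght"


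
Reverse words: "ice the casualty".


Original: "ice the casualty"
Words (1..n): ice | the | casualty
Reversed (n..1): casualty | the | ice
Result = "casualty the ice"


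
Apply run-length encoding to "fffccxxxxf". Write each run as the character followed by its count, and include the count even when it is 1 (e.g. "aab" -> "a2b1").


String: "fffccxxxxf"
Scanning for consecutive runs:
  'f' x 3
  'c' x 2
  'x' x 4
  'f' x 1
RLE = "f3c2x4f1"


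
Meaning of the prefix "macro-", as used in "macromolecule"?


Prefix: macro-
Example: macromolecule (macro- + molecule)
Meaning = large


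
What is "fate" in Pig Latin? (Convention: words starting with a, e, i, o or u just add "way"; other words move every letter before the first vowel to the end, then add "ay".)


Word: "fate"
Starts with consonant(s) → move to end, add 'ay'
Consonant cluster: "f"
Pig Latin = "atefay"


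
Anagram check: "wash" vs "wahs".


Word 1: "wash" → sorted: ahsw
Word 2: "wahs" → sorted: ahsw
Same letters? ahsw == ahsw
Anagram = Yes


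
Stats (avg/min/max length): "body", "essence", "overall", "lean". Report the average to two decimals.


Lengths: "body"=4, "essence"=7, "overall"=7, "lean"=4
Sum = 22, Count = 4
Average = 22/4 = 5.50
= avg=5.50, min=4, max=7


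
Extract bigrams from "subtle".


Word: "subtle" (length 6)
Number of bigrams = 6 - 2 + 1 = 5
  Position 0: "su"
  Position 1: "ub"
  Position 2: "bt"
  Position 3: "tl"
  Position 4: "le"
Bigrams = "su", "ub", "bt", "tl", "le"


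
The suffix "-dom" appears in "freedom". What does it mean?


Suffix: -dom
Example: freedom (free + -dom)
Meaning = state / realm


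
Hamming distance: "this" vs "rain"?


Comparing character by character (same length = 4):
  Pos 0: 't' vs 'r' !=
  Pos 1: 'h' vs 'a' !=
  Pos 2: 'i' vs 'i' =
  Pos 3: 's' vs 'n' !=
Hamming distance = 3


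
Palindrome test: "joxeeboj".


Word: "joxeeboj"
Reversed: "jobeexoj"
Forward == Backward? joxeeboj != jobeexoj
Palindrome = No


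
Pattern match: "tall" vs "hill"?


Pattern of "tall": [0, 1, 2, 2]
Pattern of "hill": [0, 1, 2, 2]
Patterns match
Same pattern = Yes


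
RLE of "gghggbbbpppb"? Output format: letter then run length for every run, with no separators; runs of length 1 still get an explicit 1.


String: "gghggbbbpppb"
Scanning for consecutive runs:
  'g' x 2
  'h' x 1
  'g' x 2
  'b' x 3
  'p' x 3
  'b' x 1
RLE = "g2h1g2b3p3b1"


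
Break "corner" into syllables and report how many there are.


Word: "corner"
Syllable breakdown: cor · ner
Counting: 2 parts
= 2 syllables


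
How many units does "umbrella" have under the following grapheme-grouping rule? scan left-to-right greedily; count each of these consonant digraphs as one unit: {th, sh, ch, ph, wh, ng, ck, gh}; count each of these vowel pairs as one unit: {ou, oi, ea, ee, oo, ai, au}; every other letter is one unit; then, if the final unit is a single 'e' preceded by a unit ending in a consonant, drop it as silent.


Word: "umbrella" (8 letters)
Left-to-right scan:
  (1) 'u' (letter)
  (2) 'm' (letter)
  (3) 'b' (letter)
  (4) 'r' (letter)
  (5) 'e' (letter)
  (6) 'l' (letter)
  (7) 'l' (letter)
  (8) 'a' (letter)
Units from scan: 8
Sound units = 8 units


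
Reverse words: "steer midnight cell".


Original: "steer midnight cell"
Words (1..n): steer | midnight | cell
Reversed (n..1): cell | midnight | steer
Result = "cell midnight steer"


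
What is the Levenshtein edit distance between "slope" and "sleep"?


Word 1: "slope" (length 5)
Word 2: "sleep" (length 5)
One optimal edit sequence (insert/delete/substitute each cost 1):
  1. keep 's'
  2. keep 'l'
  3. substitute 'o' -> 'e'  (+1)
  4. substitute 'p' -> 'e'  (+1)
  5. substitute 'e' -> 'p'  (+1)
Total edit operations: 3
Edit distance = 3


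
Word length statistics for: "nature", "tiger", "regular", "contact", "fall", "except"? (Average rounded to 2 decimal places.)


Lengths: "nature"=6, "tiger"=5, "regular"=7, "contact"=7, "fall"=4, "except"=6
Sum = 35, Count = 6
Average = 35/6 = 5.83
= avg=5.83, min=4, max=7


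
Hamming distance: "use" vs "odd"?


Comparing character by character (same length = 3):
  Pos 0: 'u' vs 'o' !=
  Pos 1: 's' vs 'd' !=
  Pos 2: 'e' vs 'd' !=
Hamming distance = 3


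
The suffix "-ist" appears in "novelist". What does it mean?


Suffix: -ist
As in: novelist -> novel + -ist
Meaning = one who practices


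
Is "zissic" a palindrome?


Word: "zissic"
Reversed: "cissiz"
Forward == Backward? zissic != cissiz
Palindrome = No


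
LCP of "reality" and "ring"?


Word 1: "reality"
Word 2: "ring"
Comparing from start:
  Pos 0: 'r' == 'r'
  Pos 1: 'e' != 'i' (stop)
LCP = "r" (length 1)


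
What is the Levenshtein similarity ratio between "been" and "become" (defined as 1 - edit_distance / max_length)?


Word 1: "been" (length 4)
Word 2: "become" (length 6)
One optimal edit sequence:
  1. keep 'b'
  2. keep 'e'
  3. insert 'c'  (+1)
  4. insert 'o'  (+1)
  5. substitute 'e' -> 'm'  (+1)
  6. substitute 'n' -> 'e'  (+1)
Edit distance = 4
Max length = max(4, 6) = 6
Similarity = 1 - 4/6
= 0.3333


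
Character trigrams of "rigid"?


Word: "rigid" (length 5)
Number of trigrams = 5 - 3 + 1 = 3
  Position 0: "rig"
  Position 1: "igi"
  Position 2: "gid"
Trigrams = "rig", "igi", "gid"


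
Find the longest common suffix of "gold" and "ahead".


Word 1: "gold"
Word 2: "ahead"
Comparing from end:
  Pos -1: 'd' == 'd'
  Pos -2: 'l' != 'a' (stop)
LCS = "d" (length 1)


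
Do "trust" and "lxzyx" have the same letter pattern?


Pattern of "trust": [0, 1, 2, 3, 0]
Pattern of "lxzyx": [0, 1, 2, 3, 1]
Patterns do not match
Same pattern = No


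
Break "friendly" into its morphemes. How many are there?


Word: "friendly"
Morphemes: friend / -ly
Each morpheme carries meaning
= 2 morphemes


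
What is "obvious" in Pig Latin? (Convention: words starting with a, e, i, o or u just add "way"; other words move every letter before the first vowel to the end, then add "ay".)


Word: "obvious"
Starts with vowel → add 'way'
Pig Latin = "obviousway"


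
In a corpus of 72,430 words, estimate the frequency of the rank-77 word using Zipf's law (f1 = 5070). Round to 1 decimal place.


Zipf's law: f(r) = f(1) / r
f(1) = 5070
f(77) = 5070 / 77
= 65.8 occurrences


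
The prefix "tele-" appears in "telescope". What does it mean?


Prefix: tele-
Example: telescope = tele- + scope
Meaning = distant


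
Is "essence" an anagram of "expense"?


Word 1: "expense" → sorted: eeenpsx
Word 2: "essence" → sorted: ceeenss
Same letters? eeenpsx != ceeenss
Anagram = No


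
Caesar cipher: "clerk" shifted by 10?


Word: "clerk"
Shift: 10
Each letter → (letter + shift) mod 26:
  'c' (2) + 10 = 12 → 'm'
  'l' (11) + 10 = 21 → 'v'
  'e' (4) + 10 = 14 → 'o'
  'r' (17) + 10 = 1 → 'b'
  'k' (10) + 10 = 20 → 'u'
Result = "mvobu"


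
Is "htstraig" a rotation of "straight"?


Word: "straight", Candidate: "htstraig"
Method: check if candidate is substring of word+word
"straightstraight" contains "htstraig"? Yes
Is rotation = Yes


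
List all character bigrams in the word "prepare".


Word: "prepare" (length 7)
Number of bigrams = 7 - 2 + 1 = 6
  Position 0: "pr"
  Position 1: "re"
  Position 2: "ep"
  Position 3: "pa"
  Position 4: "ar"
  Position 5: "re"
Bigrams = "pr", "re", "ep", "pa", "ar", "re"


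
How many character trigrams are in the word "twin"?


Word: "twin" (length 4)
Number of 3-grams = length - 3 + 1 = 4 - 3 + 1
= 2


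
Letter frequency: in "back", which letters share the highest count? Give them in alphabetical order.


Word: "back"
Letter counts:
  'a': 1
  'b': 1
  'c': 1
  'k': 1
Maximum count = 1
Most frequent = 'a', 'b', 'c', 'k' (1 time each)


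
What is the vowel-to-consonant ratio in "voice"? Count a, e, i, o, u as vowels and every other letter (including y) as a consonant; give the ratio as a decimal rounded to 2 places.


Word: "voice"
Vowels (a,e,i,o,u): 3
Consonants: 2
Ratio = 3/2
= 1.50


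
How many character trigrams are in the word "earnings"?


Word: "earnings" (length 8)
Number of 3-grams = length - 3 + 1 = 8 - 3 + 1
= 6


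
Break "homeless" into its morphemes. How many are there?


Word: "homeless"
Morphemes: home / -less
Each morpheme carries meaning
= 2 morphemes


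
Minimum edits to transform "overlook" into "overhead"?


Word 1: "overlook" (length 8)
Word 2: "overhead" (length 8)
One optimal edit sequence (insert/delete/substitute each cost 1):
  1. keep 'o'
  2. keep 'v'
  3. keep 'e'
  4. keep 'r'
  5. substitute 'l' -> 'h'  (+1)
  6. substitute 'o' -> 'e'  (+1)
  7. substitute 'o' -> 'a'  (+1)
  8. substitute 'k' -> 'd'  (+1)
Total edit operations: 4
Edit distance = 4


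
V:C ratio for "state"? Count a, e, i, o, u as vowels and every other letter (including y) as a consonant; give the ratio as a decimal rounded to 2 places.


Word: "state"
Vowels (a,e,i,o,u): 2
Consonants: 3
Ratio = 2/3
= 0.67


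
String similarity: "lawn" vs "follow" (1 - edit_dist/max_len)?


Word 1: "lawn" (length 4)
Word 2: "follow" (length 6)
One optimal edit sequence:
  1. insert 'f'  (+1)
  2. insert 'o'  (+1)
  3. keep 'l'
  4. substitute 'a' -> 'l'  (+1)
  5. substitute 'w' -> 'o'  (+1)
  6. substitute 'n' -> 'w'  (+1)
Edit distance = 5
Max length = max(4, 6) = 6
Similarity = 1 - 5/6
= 0.1667


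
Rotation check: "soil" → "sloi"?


Word: "soil", Candidate: "sloi"
Method: check if candidate is substring of word+word
"soilsoil" contains "sloi"? No
Is rotation = No


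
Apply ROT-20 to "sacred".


Word: "sacred"
Shift: 20
Each letter → (letter + shift) mod 26:
  's' (18) + 20 = 12 → 'm'
  'a' (0) + 20 = 20 → 'u'
  'c' (2) + 20 = 22 → 'w'
  'r' (17) + 20 = 11 → 'l'
  'e' (4) + 20 = 24 → 'y'
  'd' (3) + 20 = 23 → 'x'
Result = "muwlyx"


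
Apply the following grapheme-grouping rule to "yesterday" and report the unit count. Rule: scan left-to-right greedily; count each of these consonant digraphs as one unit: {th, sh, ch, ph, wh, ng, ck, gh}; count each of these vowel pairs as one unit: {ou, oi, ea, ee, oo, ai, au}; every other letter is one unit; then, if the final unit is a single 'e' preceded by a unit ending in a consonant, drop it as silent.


Word: "yesterday" (9 letters)
Left-to-right scan:
  (1) 'y' (letter)
  (2) 'e' (letter)
  (3) 's' (letter)
  (4) 't' (letter)
  (5) 'e' (letter)
  (6) 'r' (letter)
  (7) 'd' (letter)
  (8) 'a' (letter)
  (9) 'y' (letter)
Units from scan: 9
Sound units = 9 units


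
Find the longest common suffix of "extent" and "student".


Word 1: "extent"
Word 2: "student"
Comparing from end:
  Pos -1: 't' == 't'
  Pos -2: 'n' == 'n'
  Pos -3: 'e' == 'e'
  Pos -4: 't' != 'd' (stop)
LCS = "ent" (length 3)


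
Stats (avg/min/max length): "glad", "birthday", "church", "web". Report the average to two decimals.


Lengths: "glad"=4, "birthday"=8, "church"=6, "web"=3
Sum = 21, Count = 4
Average = 21/4 = 5.25
= avg=5.25, min=3, max=8


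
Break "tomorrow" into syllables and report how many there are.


Word: "tomorrow"
Syllable breakdown: to | mor | row
Counting: 3 parts
= 3 syllables


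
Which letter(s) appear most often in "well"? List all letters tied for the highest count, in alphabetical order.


Word: "well"
Letter counts:
  'e': 1
  'l': 2
  'w': 1
Maximum count = 2
Most frequent = 'l' (2 times each)


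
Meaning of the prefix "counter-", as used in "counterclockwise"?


Prefix: counter-
Example: counterclockwise (counter- + clockwise)
Meaning = against / opposite


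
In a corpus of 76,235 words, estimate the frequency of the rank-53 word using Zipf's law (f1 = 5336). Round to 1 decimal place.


Zipf's law: f(r) = f(1) / r
f(1) = 5336
f(53) = 5336 / 53
= 100.7 occurrences


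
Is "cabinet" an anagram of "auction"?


Word 1: "auction" → sorted: acinotu
Word 2: "cabinet" → sorted: abceint
Same letters? acinotu != abceint
Anagram = No


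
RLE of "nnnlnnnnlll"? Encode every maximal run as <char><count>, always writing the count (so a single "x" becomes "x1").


String: "nnnlnnnnlll"
Scanning for consecutive runs:
  'n' x 3
  'l' x 1
  'n' x 4
  'l' x 3
RLE = "n3l1n4l3"


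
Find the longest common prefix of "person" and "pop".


Word 1: "person"
Word 2: "pop"
Comparing from start:
  Pos 0: 'p' == 'p'
  Pos 1: 'e' != 'o' (stop)
LCP = "p" (length 1)


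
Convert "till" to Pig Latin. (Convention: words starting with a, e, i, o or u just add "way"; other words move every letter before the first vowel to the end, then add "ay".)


Word: "till"
Starts with consonant(s) → move to end, add 'ay'
Consonant cluster: "t"
Pig Latin = "illtay"


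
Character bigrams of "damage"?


Word: "damage" (length 6)
Number of bigrams = 6 - 2 + 1 = 5
  Position 0: "da"
  Position 1: "am"
  Position 2: "ma"
  Position 3: "ag"
  Position 4: "ge"
Bigrams = "da", "am", "ma", "ag", "ge"


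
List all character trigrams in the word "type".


Word: "type" (length 4)
Number of trigrams = 4 - 3 + 1 = 2
  Position 0: "typ"
  Position 1: "ype"
Trigrams = "typ", "ype"
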